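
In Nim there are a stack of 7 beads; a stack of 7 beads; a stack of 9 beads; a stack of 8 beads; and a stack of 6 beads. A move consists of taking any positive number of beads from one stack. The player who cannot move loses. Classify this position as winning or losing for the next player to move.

Winning position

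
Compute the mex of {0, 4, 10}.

0 is in the set but 1 is not, so the mex is 1.

1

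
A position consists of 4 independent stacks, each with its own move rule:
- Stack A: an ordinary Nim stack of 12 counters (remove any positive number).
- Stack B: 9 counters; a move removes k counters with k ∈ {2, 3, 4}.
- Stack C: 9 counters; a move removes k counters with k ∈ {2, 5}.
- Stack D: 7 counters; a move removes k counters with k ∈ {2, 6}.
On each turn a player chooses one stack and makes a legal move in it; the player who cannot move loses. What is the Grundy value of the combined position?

13

Stack A is a plain Nim stack of size 12, so its Grundy value is 12.
Grundy values for stack B (subtraction set {2, 3, 4}):
k:     0  1  2  3  4  5  6  7  8  9
g(k):  0  0  1  1  2  2  0  0  1  1
So g(9) = 1.
Grundy values for stack C (subtraction set {2, 5}):
k:     0  1  2  3  4  5  6  7  8  9
g(k):  0  0  1  1  0  2  1  0  0  1
So g(9) = 1.
Build the Grundy sequence for stack D with g(k) = mex{g(k−s) : s ∈ {2, 6}, s ≤ k}:
k:     0  1  2  3  4  5  6  7
g(k):  0  0  1  1  0  0  1  1
So g(7) = 1.
The value of a disjunctive sum is the nim-sum of the parts.
Combined value = 12 XOR 1 XOR 1 XOR 1 = 13.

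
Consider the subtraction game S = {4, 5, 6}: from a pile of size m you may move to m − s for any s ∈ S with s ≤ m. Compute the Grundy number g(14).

Build the Grundy sequence with g(k) = mex{g(k−s) : s ∈ {4, 5, 6}, s ≤ k}:
g(0) = mex{} = 0
g(1) = mex{} = 0
g(2) = mex{} = 0
g(3) = mex{} = 0
g(4) = mex{0} = 1
g(5) = mex{0} = 1
g(6) = mex{0} = 1
g(7) = mex{0} = 1
g(8) = mex{0,1} = 2
g(9) = mex{0,1} = 2
g(10) = mex{1} = 0
g(11) = mex{1} = 0
g(12) = mex{1,2} = 0
g(13) = mex{1,2} = 0
g(14) = mex{0,2} = 1
So g(14) = 1.

1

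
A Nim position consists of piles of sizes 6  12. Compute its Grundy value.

10

Nim-sum: 6 ⊕ 12 = 10.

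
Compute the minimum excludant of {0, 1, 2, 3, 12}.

The values 0, 1, 2, 3 are all present; 4 is the first non-negative integer missing from the set.

4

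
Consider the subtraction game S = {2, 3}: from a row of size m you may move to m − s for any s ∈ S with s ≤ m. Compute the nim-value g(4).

2

Grundy values for subtraction set {2, 3}:
g(0) = mex{} = 0
g(1) = mex{} = 0
g(2) = mex{0} = 1
g(3) = mex{0} = 1
g(4) = mex{0,1} = 2
So g(4) = 2.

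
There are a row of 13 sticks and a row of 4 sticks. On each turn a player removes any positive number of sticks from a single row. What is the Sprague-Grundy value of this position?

Nim-sum: 13 ^ 4 = 9.

9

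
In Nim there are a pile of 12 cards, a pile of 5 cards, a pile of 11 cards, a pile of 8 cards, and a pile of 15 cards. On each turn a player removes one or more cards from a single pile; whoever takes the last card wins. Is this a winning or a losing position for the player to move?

Winning position

Compute the nim-sum pairwise:
12 ^ 5 = 9
9 ^ 11 = 2
2 ^ 8 = 10
10 ^ 15 = 5
The nim-sum is 5 ≠ 0, so this is an N-position: the player to move can win.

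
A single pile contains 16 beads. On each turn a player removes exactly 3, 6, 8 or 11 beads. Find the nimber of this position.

0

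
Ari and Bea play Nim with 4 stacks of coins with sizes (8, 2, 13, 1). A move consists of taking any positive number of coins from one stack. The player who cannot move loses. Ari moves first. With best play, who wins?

Ari wins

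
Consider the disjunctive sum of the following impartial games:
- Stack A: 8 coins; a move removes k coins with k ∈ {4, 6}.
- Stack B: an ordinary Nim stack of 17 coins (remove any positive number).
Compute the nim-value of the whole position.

For stack A, compute g(0), g(1), … with moves {4, 6}:
g(0) = mex{} = 0
g(1) = mex{} = 0
g(2) = mex{} = 0
g(3) = mex{} = 0
g(4) = mex{0} = 1
g(5) = mex{0} = 1
g(6) = mex{0} = 1
g(7) = mex{0} = 1
g(8) = mex{0,1} = 2
So g(8) = 2.
Stack B is a plain Nim stack of size 17, so its Grundy value is 17.
The value of a disjunctive sum is the nim-sum of the parts.
Combined value = 2 ⊕ 17 = 19.

19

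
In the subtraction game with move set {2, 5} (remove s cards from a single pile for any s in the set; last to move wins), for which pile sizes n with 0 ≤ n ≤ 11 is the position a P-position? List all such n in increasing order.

0, 1, 4, 7, 8, 11

Build the Grundy sequence with g(k) = mex{g(k−s) : s ∈ {2, 5}, s ≤ k}:
g(0) = mex{} = 0
g(1) = mex{} = 0
g(2) = mex{0} = 1
g(3) = mex{0} = 1
g(4) = mex{1} = 0
g(5) = mex{0,1} = 2
g(6) = mex{0} = 1
g(7) = mex{1,2} = 0
g(8) = mex{1} = 0
g(9) = mex{0} = 1
g(10) = mex{0,2} = 1
g(11) = mex{1} = 0
The P-positions (g = 0) in 0..11 are 0, 1, 4, 7, 8, 11.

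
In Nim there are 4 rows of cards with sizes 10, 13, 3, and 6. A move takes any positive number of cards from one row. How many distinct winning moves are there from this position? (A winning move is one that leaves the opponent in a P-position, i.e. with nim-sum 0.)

3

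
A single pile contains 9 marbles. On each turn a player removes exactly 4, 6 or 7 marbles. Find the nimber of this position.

2

Build the Grundy sequence with g(k) = mex{g(k−s) : s ∈ {4, 6, 7}, s ≤ k}:
k:     0  1  2  3  4  5  6  7  8  9
g(k):  0  0  0  0  1  1  1  1  2  2
So g(9) = 2.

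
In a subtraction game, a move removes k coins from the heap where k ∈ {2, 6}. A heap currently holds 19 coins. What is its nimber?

1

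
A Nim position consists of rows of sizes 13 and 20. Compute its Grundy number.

25

Bitwise XOR of the heap sizes:
  01101  (13)
  10100  (20)
  -----
  11001  (25)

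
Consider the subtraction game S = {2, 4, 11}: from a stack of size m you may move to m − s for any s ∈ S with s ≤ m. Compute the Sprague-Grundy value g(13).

Grundy values for subtraction set {2, 4, 11}:
g(0) = mex{} = 0
g(1) = mex{} = 0
g(2) = mex{0} = 1
g(3) = mex{0} = 1
g(4) = mex{0,1} = 2
g(5) = mex{0,1} = 2
g(6) = mex{1,2} = 0
g(7) = mex{1,2} = 0
g(8) = mex{0,2} = 1
g(9) = mex{0,2} = 1
g(10) = mex{0,1} = 2
g(11) = mex{0,1} = 2
g(12) = mex{0,1,2} = 3
g(13) = mex{1,2} = 0
So g(13) = 0.

0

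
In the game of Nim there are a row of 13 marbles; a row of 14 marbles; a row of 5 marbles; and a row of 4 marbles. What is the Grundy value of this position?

2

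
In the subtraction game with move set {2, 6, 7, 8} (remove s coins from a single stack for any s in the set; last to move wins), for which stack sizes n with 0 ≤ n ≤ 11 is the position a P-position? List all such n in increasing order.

0, 1, 4, 5

Compute g(0), g(1), … for moves {2, 6, 7, 8}:
g(0) = mex{} = 0
g(1) = mex{} = 0
g(2) = mex{0} = 1
g(3) = mex{0} = 1
g(4) = mex{1} = 0
g(5) = mex{1} = 0
g(6) = mex{0} = 1
g(7) = mex{0} = 1
g(8) = mex{0,1} = 2
g(9) = mex{0,1} = 2
g(10) = mex{0,1,2} = 3
g(11) = mex{0,1,2} = 3
The P-positions (g = 0) in 0..11 are 0, 1, 4, 5.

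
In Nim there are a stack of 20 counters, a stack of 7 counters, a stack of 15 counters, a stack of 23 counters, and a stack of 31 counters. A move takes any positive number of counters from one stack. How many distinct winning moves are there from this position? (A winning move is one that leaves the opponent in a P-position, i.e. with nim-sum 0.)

Nim-sum: 20 XOR 7 XOR 15 XOR 23 XOR 31 = 20.
The overall nim-sum is X = 20. A stack of size p has a winning move iff p XOR X < p (reduce it to p XOR X).
  20: 20 XOR 20 = 0 < 20 — winning move (to 0).
  7: 7 XOR 20 = 19 ≥ 7 — no move.
  15: 15 XOR 20 = 27 ≥ 15 — no move.
  23: 23 XOR 20 = 3 < 23 — winning move (to 3).
  31: 31 XOR 20 = 11 < 31 — winning move (to 11).
That gives 3 winning moves.

3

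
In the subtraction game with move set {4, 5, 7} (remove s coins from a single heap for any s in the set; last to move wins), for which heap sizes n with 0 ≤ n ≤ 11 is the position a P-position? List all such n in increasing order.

0, 1, 2, 3, 11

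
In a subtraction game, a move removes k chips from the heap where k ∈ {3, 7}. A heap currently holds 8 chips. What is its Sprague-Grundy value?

2

Compute g(0), g(1), … for moves {3, 7}:
g(0) = mex{} = 0
g(1) = mex{} = 0
g(2) = mex{} = 0
g(3) = mex{0} = 1
g(4) = mex{0} = 1
g(5) = mex{0} = 1
g(6) = mex{1} = 0
g(7) = mex{0,1} = 2
g(8) = mex{0,1} = 2
So g(8) = 2.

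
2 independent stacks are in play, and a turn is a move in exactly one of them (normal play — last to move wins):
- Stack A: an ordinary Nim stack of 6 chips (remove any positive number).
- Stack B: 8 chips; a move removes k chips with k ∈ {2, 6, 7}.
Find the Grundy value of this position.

4

Stack A is a plain Nim stack of size 6, so its Grundy value is 6.
Build the Grundy sequence for stack B with g(k) = mex{g(k−s) : s ∈ {2, 6, 7}, s ≤ k}:
g(0) = mex{} = 0
g(1) = mex{} = 0
g(2) = mex{0} = 1
g(3) = mex{0} = 1
g(4) = mex{1} = 0
g(5) = mex{1} = 0
g(6) = mex{0} = 1
g(7) = mex{0} = 1
g(8) = mex{0,1} = 2
So g(8) = 2.
By the Sprague-Grundy theorem, the Grundy value of a sum of independent games is the XOR of the component values.
Combined value = 6 ⊕ 2 = 4.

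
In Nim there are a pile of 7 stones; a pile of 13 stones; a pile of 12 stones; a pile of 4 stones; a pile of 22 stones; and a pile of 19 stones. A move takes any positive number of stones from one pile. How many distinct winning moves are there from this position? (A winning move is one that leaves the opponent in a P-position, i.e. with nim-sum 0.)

5

Write each in binary and XOR column by column:
  00111  (7)
  01101  (13)
  01100  (12)
  00100  (4)
  10110  (22)
  10011  (19)
  -----
  00111  (7)
The overall nim-sum is X = 7. A pile of size p has a winning move iff p XOR X < p (reduce it to p XOR X).
  7: 7 XOR 7 = 0 < 7 — winning move (to 0).
  13: 13 XOR 7 = 10 < 13 — winning move (to 10).
  12: 12 XOR 7 = 11 < 12 — winning move (to 11).
  4: 4 XOR 7 = 3 < 4 — winning move (to 3).
  22: 22 XOR 7 = 17 < 22 — winning move (to 17).
  19: 19 XOR 7 = 20 ≥ 19 — no move.
That gives 5 winning moves.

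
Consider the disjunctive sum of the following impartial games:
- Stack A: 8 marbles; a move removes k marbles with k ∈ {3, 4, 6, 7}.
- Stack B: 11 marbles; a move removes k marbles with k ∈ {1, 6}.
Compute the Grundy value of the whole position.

2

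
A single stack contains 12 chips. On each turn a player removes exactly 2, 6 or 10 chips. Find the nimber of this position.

Build the Grundy sequence with g(k) = mex{g(k−s) : s ∈ {2, 6, 10}, s ≤ k}:
k:     0  1  2  3  4  5  6  7  8  9 10 11 12
g(k):  0  0  1  1  0  0  1  1  0  0  1  1  0
So g(12) = 0.

0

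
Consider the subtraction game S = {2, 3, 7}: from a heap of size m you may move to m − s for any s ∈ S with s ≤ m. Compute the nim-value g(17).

Build the Grundy sequence with g(k) = mex{g(k−s) : s ∈ {2, 3, 7}, s ≤ k}:
k:     0  1  2  3  4  5  6  7  8  9 10 11 12 13 14 15 16 17
g(k):  0  0  1  1  2  0  0  1  1  2  0  0  1  1  2  0  0  1
So g(17) = 1.

1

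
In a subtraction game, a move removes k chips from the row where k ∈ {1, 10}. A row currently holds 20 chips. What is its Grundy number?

1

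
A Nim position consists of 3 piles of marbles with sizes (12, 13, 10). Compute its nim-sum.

11

Write each in binary and XOR column by column:
  1100  (12)
  1101  (13)
  1010  (10)
  ----
  1011  (11)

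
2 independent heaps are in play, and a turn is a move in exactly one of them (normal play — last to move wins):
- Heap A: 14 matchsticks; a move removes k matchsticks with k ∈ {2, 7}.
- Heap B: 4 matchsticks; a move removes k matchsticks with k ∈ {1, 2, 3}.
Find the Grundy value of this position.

0

Grundy values for heap A (subtraction set {2, 7}):
g(0) = mex{} = 0
g(1) = mex{} = 0
g(2) = mex{0} = 1
g(3) = mex{0} = 1
g(4) = mex{1} = 0
g(5) = mex{1} = 0
g(6) = mex{0} = 1
g(7) = mex{0} = 1
g(8) = mex{0,1} = 2
g(9) = mex{1} = 0
g(10) = mex{1,2} = 0
g(11) = mex{0} = 1
g(12) = mex{0} = 1
g(13) = mex{1} = 0
g(14) = mex{1} = 0
So g(14) = 0.
Build the Grundy sequence for heap B with g(k) = mex{g(k−s) : s ∈ {1, 2, 3}, s ≤ k}:
g(0) = mex{} = 0
g(1) = mex{0} = 1
g(2) = mex{0,1} = 2
g(3) = mex{0,1,2} = 3
g(4) = mex{1,2,3} = 0
So g(4) = 0.
The value of a disjunctive sum is the nim-sum of the parts.
Combined value = 0 ⊕ 0 = 0.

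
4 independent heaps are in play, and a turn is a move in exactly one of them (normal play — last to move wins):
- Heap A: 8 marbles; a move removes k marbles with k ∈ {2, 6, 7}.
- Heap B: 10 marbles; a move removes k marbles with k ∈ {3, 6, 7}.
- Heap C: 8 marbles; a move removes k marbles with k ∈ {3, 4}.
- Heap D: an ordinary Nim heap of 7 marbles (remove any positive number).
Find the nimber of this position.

5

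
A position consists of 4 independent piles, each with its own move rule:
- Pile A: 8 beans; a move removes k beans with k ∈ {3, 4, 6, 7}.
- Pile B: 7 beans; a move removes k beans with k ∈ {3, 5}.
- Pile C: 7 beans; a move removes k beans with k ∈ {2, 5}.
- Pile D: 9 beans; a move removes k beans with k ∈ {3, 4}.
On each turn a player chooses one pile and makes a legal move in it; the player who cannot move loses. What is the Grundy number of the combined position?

For pile A, compute g(0), g(1), … with moves {3, 4, 6, 7}:
g(0) = mex{} = 0
g(1) = mex{} = 0
g(2) = mex{} = 0
g(3) = mex{0} = 1
g(4) = mex{0} = 1
g(5) = mex{0} = 1
g(6) = mex{0,1} = 2
g(7) = mex{0,1} = 2
g(8) = mex{0,1} = 2
So g(8) = 2.
For pile B, compute g(0), g(1), … with moves {3, 5}:
g(0) = mex{} = 0
g(1) = mex{} = 0
g(2) = mex{} = 0
g(3) = mex{0} = 1
g(4) = mex{0} = 1
g(5) = mex{0} = 1
g(6) = mex{0,1} = 2
g(7) = mex{0,1} = 2
So g(7) = 2.
For pile C, compute g(0), g(1), … with moves {2, 5}:
k:     0  1  2  3  4  5  6  7
g(k):  0  0  1  1  0  2  1  0
So g(7) = 0.
Grundy values for pile D (subtraction set {3, 4}):
k:     0  1  2  3  4  5  6  7  8  9
g(k):  0  0  0  1  1  1  2  0  0  0
So g(9) = 0.
By the Sprague-Grundy theorem, the Grundy value of a sum of independent games is the XOR of the component values.
Combined value = 2 XOR 2 XOR 0 XOR 0 = 0.

0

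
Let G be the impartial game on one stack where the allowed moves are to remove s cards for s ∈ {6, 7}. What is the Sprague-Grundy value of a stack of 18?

0

Compute g(0), g(1), … for moves {6, 7}:
k:     0  1  2  3  4  5  6  7  8  9 10 11 12 13 14 15 16 17 18
g(k):  0  0  0  0  0  0  1  1  1  1  1  1  2  0  0  0  0  0  0
So g(18) = 0.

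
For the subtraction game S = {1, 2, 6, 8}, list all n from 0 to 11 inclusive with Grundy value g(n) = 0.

0, 3, 7, 10

Compute g(0), g(1), … for moves {1, 2, 6, 8}:
g(0) = mex{} = 0
g(1) = mex{0} = 1
g(2) = mex{0,1} = 2
g(3) = mex{1,2} = 0
g(4) = mex{0,2} = 1
g(5) = mex{0,1} = 2
g(6) = mex{0,1,2} = 3
g(7) = mex{1,2,3} = 0
g(8) = mex{0,2,3} = 1
g(9) = mex{0,1} = 2
g(10) = mex{1,2} = 0
g(11) = mex{0,2} = 1
The P-positions (g = 0) in 0..11 are 0, 3, 7, 10.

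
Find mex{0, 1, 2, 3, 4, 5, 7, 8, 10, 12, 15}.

6

The values 0, 1, 2, 3, 4, 5 are all present; 6 is the first non-negative integer missing from the set.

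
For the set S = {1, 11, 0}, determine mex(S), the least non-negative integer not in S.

The values 0, 1 are all present; 2 is the first non-negative integer missing from the set.

2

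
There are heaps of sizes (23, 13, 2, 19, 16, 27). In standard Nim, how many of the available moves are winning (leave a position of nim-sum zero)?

0

Nim-sum: 23 ^ 13 ^ 2 ^ 19 ^ 16 ^ 27 = 0.
The nim-sum is already 0, so every move leaves a nonzero nim-sum — there are no winning moves.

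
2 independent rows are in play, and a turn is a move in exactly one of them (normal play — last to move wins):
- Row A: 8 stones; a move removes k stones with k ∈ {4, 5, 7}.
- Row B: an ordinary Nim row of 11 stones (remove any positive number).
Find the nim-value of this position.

For row A, compute g(0), g(1), … with moves {4, 5, 7}:
g(0) = mex{} = 0
g(1) = mex{} = 0
g(2) = mex{} = 0
g(3) = mex{} = 0
g(4) = mex{0} = 1
g(5) = mex{0} = 1
g(6) = mex{0} = 1
g(7) = mex{0} = 1
g(8) = mex{0,1} = 2
So g(8) = 2.
Row B is a plain Nim row of size 11, so its Grundy value is 11.
By the Sprague-Grundy theorem, the Grundy value of a sum of independent games is the XOR of the component values.
Combined value = 2 XOR 11 = 9.

9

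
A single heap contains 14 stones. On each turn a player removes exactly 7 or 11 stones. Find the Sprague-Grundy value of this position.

2

Grundy values for subtraction set {7, 11}:
k:     0  1  2  3  4  5  6  7  8  9 10 11 12 13 14
g(k):  0  0  0  0  0  0  0  1  1  1  1  1  1  1  2
So g(14) = 2.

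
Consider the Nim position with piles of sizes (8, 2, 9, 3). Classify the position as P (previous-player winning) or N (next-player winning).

P-position

Nim-sum: 8 XOR 2 XOR 9 XOR 3 = 0.
The nim-sum is 0, so this is a P-position: the player to move is in a losing position under optimal play.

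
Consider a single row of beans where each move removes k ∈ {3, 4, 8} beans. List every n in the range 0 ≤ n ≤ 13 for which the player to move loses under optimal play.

Grundy values for subtraction set {3, 4, 8}:
g(0) = mex{} = 0
g(1) = mex{} = 0
g(2) = mex{} = 0
g(3) = mex{0} = 1
g(4) = mex{0} = 1
g(5) = mex{0} = 1
g(6) = mex{0,1} = 2
g(7) = mex{1} = 0
g(8) = mex{0,1} = 2
g(9) = mex{0,1,2} = 3
g(10) = mex{0,2} = 1
g(11) = mex{0,1,2} = 3
g(12) = mex{1,2,3} = 0
g(13) = mex{1,3} = 0
The P-positions (g = 0) in 0..13 are 0, 1, 2, 7, 12, 13.

0, 1, 2, 7, 12, 13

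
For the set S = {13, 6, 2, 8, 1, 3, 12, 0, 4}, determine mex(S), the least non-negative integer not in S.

5

The values 0, 1, 2, 3, 4 are all present; 5 is the first non-negative integer missing from the set.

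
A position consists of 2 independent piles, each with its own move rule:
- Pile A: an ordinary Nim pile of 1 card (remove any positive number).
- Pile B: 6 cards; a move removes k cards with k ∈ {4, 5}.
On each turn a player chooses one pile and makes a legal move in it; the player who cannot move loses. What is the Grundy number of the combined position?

0

Pile A is a plain Nim pile of size 1, so its Grundy value is 1.
Grundy values for pile B (subtraction set {4, 5}):
k:     0  1  2  3  4  5  6
g(k):  0  0  0  0  1  1  1
So g(6) = 1.
By the Sprague-Grundy theorem, the Grundy value of a sum of independent games is the XOR of the component values.
Combined value = 1 XOR 1 = 0.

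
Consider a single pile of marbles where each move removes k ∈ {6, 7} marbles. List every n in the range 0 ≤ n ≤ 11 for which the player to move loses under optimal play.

Grundy values for subtraction set {6, 7}:
k:     0  1  2  3  4  5  6  7  8  9 10 11
g(k):  0  0  0  0  0  0  1  1  1  1  1  1
The P-positions (g = 0) in 0..11 are 0, 1, 2, 3, 4, 5.

0, 1, 2, 3, 4, 5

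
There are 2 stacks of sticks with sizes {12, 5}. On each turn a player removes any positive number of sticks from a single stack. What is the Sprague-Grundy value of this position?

Compute the nim-sum pairwise:
12 ⊕ 5 = 9

9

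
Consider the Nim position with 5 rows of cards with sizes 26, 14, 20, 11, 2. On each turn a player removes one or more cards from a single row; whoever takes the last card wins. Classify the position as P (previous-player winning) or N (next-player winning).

N-position

Nim-sum: 26 ⊕ 14 ⊕ 20 ⊕ 11 ⊕ 2 = 9.
The nim-sum is 9 ≠ 0, so this is an N-position: the player to move can win.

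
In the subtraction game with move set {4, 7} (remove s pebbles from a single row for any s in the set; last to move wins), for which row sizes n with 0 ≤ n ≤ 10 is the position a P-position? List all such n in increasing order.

0, 1, 2, 3

Build the Grundy sequence with g(k) = mex{g(k−s) : s ∈ {4, 7}, s ≤ k}:
g(0) = mex{} = 0
g(1) = mex{} = 0
g(2) = mex{} = 0
g(3) = mex{} = 0
g(4) = mex{0} = 1
g(5) = mex{0} = 1
g(6) = mex{0} = 1
g(7) = mex{0} = 1
g(8) = mex{0,1} = 2
g(9) = mex{0,1} = 2
g(10) = mex{0,1} = 2
The P-positions (g = 0) in 0..10 are 0, 1, 2, 3.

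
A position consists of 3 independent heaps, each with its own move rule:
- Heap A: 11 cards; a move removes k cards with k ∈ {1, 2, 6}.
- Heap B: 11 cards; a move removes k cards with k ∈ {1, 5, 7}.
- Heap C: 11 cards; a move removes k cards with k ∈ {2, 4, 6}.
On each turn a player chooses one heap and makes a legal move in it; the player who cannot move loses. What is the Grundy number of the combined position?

1

Build the Grundy sequence for heap A with g(k) = mex{g(k−s) : s ∈ {1, 2, 6}, s ≤ k}:
g(0) = mex{} = 0
g(1) = mex{0} = 1
g(2) = mex{0,1} = 2
g(3) = mex{1,2} = 0
g(4) = mex{0,2} = 1
g(5) = mex{0,1} = 2
g(6) = mex{0,1,2} = 3
g(7) = mex{1,2,3} = 0
g(8) = mex{0,2,3} = 1
g(9) = mex{0,1} = 2
g(10) = mex{1,2} = 0
g(11) = mex{0,2} = 1
So g(11) = 1.
For heap B, compute g(0), g(1), … with moves {1, 5, 7}:
g(0) = mex{} = 0
g(1) = mex{0} = 1
g(2) = mex{1} = 0
g(3) = mex{0} = 1
g(4) = mex{1} = 0
g(5) = mex{0} = 1
g(6) = mex{1} = 0
g(7) = mex{0} = 1
g(8) = mex{1} = 0
g(9) = mex{0} = 1
g(10) = mex{1} = 0
g(11) = mex{0} = 1
So g(11) = 1.
For heap C, compute g(0), g(1), … with moves {2, 4, 6}:
k:     0  1  2  3  4  5  6  7  8  9 10 11
g(k):  0  0  1  1  2  2  3  3  0  0  1  1
So g(11) = 1.
The value of a disjunctive sum is the nim-sum of the parts.
Combined value = 1 ⊕ 1 ⊕ 1 = 1.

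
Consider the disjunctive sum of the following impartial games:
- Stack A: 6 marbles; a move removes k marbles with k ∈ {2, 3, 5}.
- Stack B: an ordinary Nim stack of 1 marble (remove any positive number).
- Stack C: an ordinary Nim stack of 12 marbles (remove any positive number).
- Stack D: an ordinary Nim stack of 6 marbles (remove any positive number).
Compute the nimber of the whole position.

8

Grundy values for stack A (subtraction set {2, 3, 5}):
k:     0  1  2  3  4  5  6
g(k):  0  0  1  1  2  2  3
So g(6) = 3.
Stack B is a plain Nim stack of size 1, so its Grundy value is 1.
Stack C is a plain Nim stack of size 12, so its Grundy value is 12.
Stack D is a plain Nim stack of size 6, so its Grundy value is 6.
The value of a disjunctive sum is the nim-sum of the parts.
Combined value = 3 XOR 1 XOR 12 XOR 6 = 8.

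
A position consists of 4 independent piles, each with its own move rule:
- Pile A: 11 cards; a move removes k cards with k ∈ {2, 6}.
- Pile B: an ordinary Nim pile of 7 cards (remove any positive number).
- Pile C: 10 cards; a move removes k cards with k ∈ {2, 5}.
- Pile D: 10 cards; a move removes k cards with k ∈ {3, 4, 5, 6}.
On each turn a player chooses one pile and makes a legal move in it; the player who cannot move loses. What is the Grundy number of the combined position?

Grundy values for pile A (subtraction set {2, 6}):
g(0) = mex{} = 0
g(1) = mex{} = 0
g(2) = mex{0} = 1
g(3) = mex{0} = 1
g(4) = mex{1} = 0
g(5) = mex{1} = 0
g(6) = mex{0} = 1
g(7) = mex{0} = 1
g(8) = mex{1} = 0
g(9) = mex{1} = 0
g(10) = mex{0} = 1
g(11) = mex{0} = 1
So g(11) = 1.
Pile B is a plain Nim pile of size 7, so its Grundy value is 7.
Grundy values for pile C (subtraction set {2, 5}):
k:     0  1  2  3  4  5  6  7  8  9 10
g(k):  0  0  1  1  0  2  1  0  0  1  1
So g(10) = 1.
For pile D, compute g(0), g(1), … with moves {3, 4, 5, 6}:
g(0) = mex{} = 0
g(1) = mex{} = 0
g(2) = mex{} = 0
g(3) = mex{0} = 1
g(4) = mex{0} = 1
g(5) = mex{0} = 1
g(6) = mex{0,1} = 2
g(7) = mex{0,1} = 2
g(8) = mex{0,1} = 2
g(9) = mex{1,2} = 0
g(10) = mex{1,2} = 0
So g(10) = 0.
By the Sprague-Grundy theorem, the Grundy value of a sum of independent games is the XOR of the component values.
Combined value = 1 ⊕ 7 ⊕ 1 ⊕ 0 = 7.

7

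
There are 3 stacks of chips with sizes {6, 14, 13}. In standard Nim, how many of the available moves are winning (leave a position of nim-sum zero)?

3

Write each in binary and XOR column by column:
  0110  (6)
  1110  (14)
  1101  (13)
  ----
  0101  (5)
The overall nim-sum is X = 5. A stack of size p has a winning move iff p XOR X < p (reduce it to p XOR X).
  6: 6 XOR 5 = 3 < 6 — winning move (to 3).
  14: 14 XOR 5 = 11 < 14 — winning move (to 11).
  13: 13 XOR 5 = 8 < 13 — winning move (to 8).
That gives 3 winning moves.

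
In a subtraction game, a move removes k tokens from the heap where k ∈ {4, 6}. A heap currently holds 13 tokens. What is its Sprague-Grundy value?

Grundy values for subtraction set {4, 6}:
k:     0  1  2  3  4  5  6  7  8  9 10 11 12 13
g(k):  0  0  0  0  1  1  1  1  2  2  0  0  0  0
So g(13) = 0.

0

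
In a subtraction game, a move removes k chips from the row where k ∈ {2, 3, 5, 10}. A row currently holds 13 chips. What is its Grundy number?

Build the Grundy sequence with g(k) = mex{g(k−s) : s ∈ {2, 3, 5, 10}, s ≤ k}:
k:     0  1  2  3  4  5  6  7  8  9 10 11 12 13
g(k):  0  0  1  1  2  2  3  0  0  1  1  2  2  3
So g(13) = 3.

3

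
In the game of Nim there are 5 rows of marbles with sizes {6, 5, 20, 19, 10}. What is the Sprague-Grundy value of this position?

14

In binary:
  00110  (6)
  00101  (5)
  10100  (20)
  10011  (19)
  01010  (10)
  -----
  01110  (14)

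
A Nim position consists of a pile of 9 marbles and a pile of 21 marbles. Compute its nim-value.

28

In binary:
  01001  (9)
  10101  (21)
  -----
  11100  (28)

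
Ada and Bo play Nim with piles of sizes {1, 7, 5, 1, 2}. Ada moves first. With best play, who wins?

Bo wins

Nim-sum: 1 XOR 7 XOR 5 XOR 1 XOR 2 = 0.
The nim-sum is 0, so this is a P-position: the player to move is in a losing position under optimal play; Ada is about to move from it and so loses — Bo wins.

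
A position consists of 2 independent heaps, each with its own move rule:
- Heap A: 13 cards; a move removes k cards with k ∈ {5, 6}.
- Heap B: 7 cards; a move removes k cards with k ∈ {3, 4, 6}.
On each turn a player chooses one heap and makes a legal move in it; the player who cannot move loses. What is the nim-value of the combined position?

2

Build the Grundy sequence for heap A with g(k) = mex{g(k−s) : s ∈ {5, 6}, s ≤ k}:
g(0) = mex{} = 0
g(1) = mex{} = 0
g(2) = mex{} = 0
g(3) = mex{} = 0
g(4) = mex{} = 0
g(5) = mex{0} = 1
g(6) = mex{0} = 1
g(7) = mex{0} = 1
g(8) = mex{0} = 1
g(9) = mex{0} = 1
g(10) = mex{0,1} = 2
g(11) = mex{1} = 0
g(12) = mex{1} = 0
g(13) = mex{1} = 0
So g(13) = 0.
Build the Grundy sequence for heap B with g(k) = mex{g(k−s) : s ∈ {3, 4, 6}, s ≤ k}:
k:     0  1  2  3  4  5  6  7
g(k):  0  0  0  1  1  1  2  2
So g(7) = 2.
By the Sprague-Grundy theorem, the Grundy value of a sum of independent games is the XOR of the component values.
Combined value = 0 ⊕ 2 = 2.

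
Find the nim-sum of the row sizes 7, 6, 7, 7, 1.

0

In binary:
  111  (7)
  110  (6)
  111  (7)
  111  (7)
  001  (1)
  ---
  000  (0)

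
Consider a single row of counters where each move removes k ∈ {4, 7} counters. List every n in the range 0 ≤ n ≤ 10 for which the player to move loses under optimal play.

0, 1, 2, 3

Compute g(0), g(1), … for moves {4, 7}:
k:     0  1  2  3  4  5  6  7  8  9 10
g(k):  0  0  0  0  1  1  1  1  2  2  2
The P-positions (g = 0) in 0..10 are 0, 1, 2, 3.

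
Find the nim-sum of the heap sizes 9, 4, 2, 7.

Compute the nim-sum pairwise:
9 XOR 4 = 13
13 XOR 2 = 15
15 XOR 7 = 8

8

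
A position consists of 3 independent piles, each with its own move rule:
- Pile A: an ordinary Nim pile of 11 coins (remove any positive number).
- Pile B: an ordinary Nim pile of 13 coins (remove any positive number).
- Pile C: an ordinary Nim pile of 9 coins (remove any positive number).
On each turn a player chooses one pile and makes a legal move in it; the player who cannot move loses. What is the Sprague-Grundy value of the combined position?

Pile A is a plain Nim pile of size 11, so its Grundy value is 11.
Pile B is a plain Nim pile of size 13, so its Grundy value is 13.
Pile C is a plain Nim pile of size 9, so its Grundy value is 9.
The value of a disjunctive sum is the nim-sum of the parts.
Combined value = 11 XOR 13 XOR 9 = 15.

15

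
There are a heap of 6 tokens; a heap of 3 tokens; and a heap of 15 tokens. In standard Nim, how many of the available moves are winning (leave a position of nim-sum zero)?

1

Compute the nim-sum pairwise:
6 XOR 3 = 5
5 XOR 15 = 10
The overall nim-sum is X = 10. A heap of size p has a winning move iff p XOR X < p (reduce it to p XOR X).
  6: 6 XOR 10 = 12 ≥ 6 — no move.
  3: 3 XOR 10 = 9 ≥ 3 — no move.
  15: 15 XOR 10 = 5 < 15 — winning move (to 5).
That gives 1 winning move.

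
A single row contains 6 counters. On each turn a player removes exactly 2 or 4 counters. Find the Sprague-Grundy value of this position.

Grundy values for subtraction set {2, 4}:
k:     0  1  2  3  4  5  6
g(k):  0  0  1  1  2  2  0
So g(6) = 0.

0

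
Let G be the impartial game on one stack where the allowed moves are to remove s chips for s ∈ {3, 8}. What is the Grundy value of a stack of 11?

0

Compute g(0), g(1), … for moves {3, 8}:
k:     0  1  2  3  4  5  6  7  8  9 10 11
g(k):  0  0  0  1  1  1  0  0  2  1  1  0
So g(11) = 0.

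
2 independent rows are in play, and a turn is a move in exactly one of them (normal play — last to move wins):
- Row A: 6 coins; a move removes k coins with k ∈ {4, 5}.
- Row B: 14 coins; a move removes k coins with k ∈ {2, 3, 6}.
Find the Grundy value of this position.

Grundy values for row A (subtraction set {4, 5}):
k:     0  1  2  3  4  5  6
g(k):  0  0  0  0  1  1  1
So g(6) = 1.
Build the Grundy sequence for row B with g(k) = mex{g(k−s) : s ∈ {2, 3, 6}, s ≤ k}:
g(0) = mex{} = 0
g(1) = mex{} = 0
g(2) = mex{0} = 1
g(3) = mex{0} = 1
g(4) = mex{0,1} = 2
g(5) = mex{1} = 0
g(6) = mex{0,1,2} = 3
g(7) = mex{0,2} = 1
g(8) = mex{0,1,3} = 2
g(9) = mex{1,3} = 0
g(10) = mex{1,2} = 0
g(11) = mex{0,2} = 1
g(12) = mex{0,3} = 1
g(13) = mex{0,1} = 2
g(14) = mex{1,2} = 0
So g(14) = 0.
By the Sprague-Grundy theorem, the Grundy value of a sum of independent games is the XOR of the component values.
Combined value = 1 ⊕ 0 = 1.

1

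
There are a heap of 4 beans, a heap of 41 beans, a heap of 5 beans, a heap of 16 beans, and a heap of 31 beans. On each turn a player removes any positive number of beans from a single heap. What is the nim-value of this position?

39

Write each in binary and XOR column by column:
  000100  (4)
  101001  (41)
  000101  (5)
  010000  (16)
  011111  (31)
  ------
  100111  (39)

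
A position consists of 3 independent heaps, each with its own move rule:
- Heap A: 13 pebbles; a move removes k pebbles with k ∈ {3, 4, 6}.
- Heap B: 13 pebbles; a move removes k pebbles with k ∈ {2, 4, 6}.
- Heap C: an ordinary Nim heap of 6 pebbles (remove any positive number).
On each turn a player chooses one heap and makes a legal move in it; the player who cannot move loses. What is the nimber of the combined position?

5

Grundy values for heap A (subtraction set {3, 4, 6}):
g(0) = mex{} = 0
g(1) = mex{} = 0
g(2) = mex{} = 0
g(3) = mex{0} = 1
g(4) = mex{0} = 1
g(5) = mex{0} = 1
g(6) = mex{0,1} = 2
g(7) = mex{0,1} = 2
g(8) = mex{0,1} = 2
g(9) = mex{1,2} = 0
g(10) = mex{1,2} = 0
g(11) = mex{1,2} = 0
g(12) = mex{0,2} = 1
g(13) = mex{0,2} = 1
So g(13) = 1.
Build the Grundy sequence for heap B with g(k) = mex{g(k−s) : s ∈ {2, 4, 6}, s ≤ k}:
k:     0  1  2  3  4  5  6  7  8  9 10 11 12 13
g(k):  0  0  1  1  2  2  3  3  0  0  1  1  2  2
So g(13) = 2.
Heap C is a plain Nim heap of size 6, so its Grundy value is 6.
By the Sprague-Grundy theorem, the Grundy value of a sum of independent games is the XOR of the component values.
Combined value = 1 ⊕ 2 ⊕ 6 = 5.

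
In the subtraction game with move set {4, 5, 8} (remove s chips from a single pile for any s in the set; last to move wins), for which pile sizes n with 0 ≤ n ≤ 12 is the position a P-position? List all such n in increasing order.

0, 1, 2, 3, 12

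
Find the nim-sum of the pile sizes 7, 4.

3

Bitwise XOR of the heap sizes:
  111  (7)
  100  (4)
  ---
  011  (3)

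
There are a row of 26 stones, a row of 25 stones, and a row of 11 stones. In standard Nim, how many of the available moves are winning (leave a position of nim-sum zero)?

3

Compute the nim-sum pairwise:
26 ^ 25 = 3
3 ^ 11 = 8
The overall nim-sum is X = 8. A row of size p has a winning move iff p XOR X < p (reduce it to p XOR X).
  26: 26 XOR 8 = 18 < 26 — winning move (to 18).
  25: 25 XOR 8 = 17 < 25 — winning move (to 17).
  11: 11 XOR 8 = 3 < 11 — winning move (to 3).
That gives 3 winning moves.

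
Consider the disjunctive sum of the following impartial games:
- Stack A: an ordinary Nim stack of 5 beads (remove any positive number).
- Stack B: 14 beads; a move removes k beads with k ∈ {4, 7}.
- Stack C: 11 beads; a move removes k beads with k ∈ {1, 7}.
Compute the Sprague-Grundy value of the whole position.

Stack A is a plain Nim stack of size 5, so its Grundy value is 5.
For stack B, compute g(0), g(1), … with moves {4, 7}:
k:     0  1  2  3  4  5  6  7  8  9 10 11 12 13 14
g(k):  0  0  0  0  1  1  1  1  2  2  2  0  0  0  0
So g(14) = 0.
Grundy values for stack C (subtraction set {1, 7}):
k:     0  1  2  3  4  5  6  7  8  9 10 11
g(k):  0  1  0  1  0  1  0  1  0  1  0  1
So g(11) = 1.
The value of a disjunctive sum is the nim-sum of the parts.
Combined value = 5 ⊕ 0 ⊕ 1 = 4.

4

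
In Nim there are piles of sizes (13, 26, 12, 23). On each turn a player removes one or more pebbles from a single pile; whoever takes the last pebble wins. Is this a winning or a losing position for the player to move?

Winning position

Nim-sum: 13 ⊕ 26 ⊕ 12 ⊕ 23 = 12.
The nim-sum is 12 ≠ 0, so this is an N-position: the player to move can win.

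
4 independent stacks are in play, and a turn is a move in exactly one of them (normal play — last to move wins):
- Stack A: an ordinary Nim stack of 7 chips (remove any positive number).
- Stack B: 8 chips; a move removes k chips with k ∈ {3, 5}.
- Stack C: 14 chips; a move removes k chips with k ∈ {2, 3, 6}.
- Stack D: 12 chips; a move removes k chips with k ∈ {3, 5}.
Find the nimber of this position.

6

Stack A is a plain Nim stack of size 7, so its Grundy value is 7.
For stack B, compute g(0), g(1), … with moves {3, 5}:
k:     0  1  2  3  4  5  6  7  8
g(k):  0  0  0  1  1  1  2  2  0
So g(8) = 0.
For stack C, compute g(0), g(1), … with moves {2, 3, 6}:
k:     0  1  2  3  4  5  6  7  8  9 10 11 12 13 14
g(k):  0  0  1  1  2  0  3  1  2  0  0  1  1  2  0
So g(14) = 0.
Build the Grundy sequence for stack D with g(k) = mex{g(k−s) : s ∈ {3, 5}, s ≤ k}:
k:     0  1  2  3  4  5  6  7  8  9 10 11 12
g(k):  0  0  0  1  1  1  2  2  0  0  0  1  1
So g(12) = 1.
The value of a disjunctive sum is the nim-sum of the parts.
Combined value = 7 XOR 0 XOR 0 XOR 1 = 6.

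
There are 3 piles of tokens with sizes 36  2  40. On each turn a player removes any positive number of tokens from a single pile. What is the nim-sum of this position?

Compute the nim-sum pairwise:
36 XOR 2 = 38
38 XOR 40 = 14

14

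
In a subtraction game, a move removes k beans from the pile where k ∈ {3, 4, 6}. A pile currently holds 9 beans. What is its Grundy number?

0

Grundy values for subtraction set {3, 4, 6}:
g(0) = mex{} = 0
g(1) = mex{} = 0
g(2) = mex{} = 0
g(3) = mex{0} = 1
g(4) = mex{0} = 1
g(5) = mex{0} = 1
g(6) = mex{0,1} = 2
g(7) = mex{0,1} = 2
g(8) = mex{0,1} = 2
g(9) = mex{1,2} = 0
So g(9) = 0.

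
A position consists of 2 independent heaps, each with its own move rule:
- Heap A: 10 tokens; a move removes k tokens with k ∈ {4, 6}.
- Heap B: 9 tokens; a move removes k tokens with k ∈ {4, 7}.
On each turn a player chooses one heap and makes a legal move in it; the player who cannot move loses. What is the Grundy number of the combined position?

2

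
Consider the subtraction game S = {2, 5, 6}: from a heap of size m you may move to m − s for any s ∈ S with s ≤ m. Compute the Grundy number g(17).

1

Build the Grundy sequence with g(k) = mex{g(k−s) : s ∈ {2, 5, 6}, s ≤ k}:
k:     0  1  2  3  4  5  6  7  8  9 10 11 12 13 14 15 16 17
g(k):  0  0  1  1  0  2  1  3  0  2  1  0  0  1  1  0  2  1
So g(17) = 1.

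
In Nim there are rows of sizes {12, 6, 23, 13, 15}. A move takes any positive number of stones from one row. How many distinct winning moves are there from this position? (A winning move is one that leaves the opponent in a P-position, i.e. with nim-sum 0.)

1

Write each in binary and XOR column by column:
  01100  (12)
  00110  (6)
  10111  (23)
  01101  (13)
  01111  (15)
  -----
  11111  (31)
The overall nim-sum is X = 31. A row of size p has a winning move iff p XOR X < p (reduce it to p XOR X).
  12: 12 XOR 31 = 19 ≥ 12 — no move.
  6: 6 XOR 31 = 25 ≥ 6 — no move.
  23: 23 XOR 31 = 8 < 23 — winning move (to 8).
  13: 13 XOR 31 = 18 ≥ 13 — no move.
  15: 15 XOR 31 = 16 ≥ 15 — no move.
That gives 1 winning move.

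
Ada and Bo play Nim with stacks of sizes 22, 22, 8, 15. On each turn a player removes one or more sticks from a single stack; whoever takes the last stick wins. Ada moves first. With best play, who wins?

Ada wins

Compute the nim-sum pairwise:
22 XOR 22 = 0
0 XOR 8 = 8
8 XOR 15 = 7
The nim-sum is 7 ≠ 0, so this is an N-position: the player to move can win; Ada has a winning move.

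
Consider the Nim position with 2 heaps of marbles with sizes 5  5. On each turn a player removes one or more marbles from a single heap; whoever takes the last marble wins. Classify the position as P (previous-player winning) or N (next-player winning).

P-position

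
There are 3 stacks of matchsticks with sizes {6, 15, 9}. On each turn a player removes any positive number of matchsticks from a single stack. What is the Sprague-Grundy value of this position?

Nim-sum: 6 XOR 15 XOR 9 = 0.

0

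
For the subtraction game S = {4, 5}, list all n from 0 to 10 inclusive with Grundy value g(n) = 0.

Grundy values for subtraction set {4, 5}:
g(0) = mex{} = 0
g(1) = mex{} = 0
g(2) = mex{} = 0
g(3) = mex{} = 0
g(4) = mex{0} = 1
g(5) = mex{0} = 1
g(6) = mex{0} = 1
g(7) = mex{0} = 1
g(8) = mex{0,1} = 2
g(9) = mex{1} = 0
g(10) = mex{1} = 0
The P-positions (g = 0) in 0..10 are 0, 1, 2, 3, 9, 10.

0, 1, 2, 3, 9, 10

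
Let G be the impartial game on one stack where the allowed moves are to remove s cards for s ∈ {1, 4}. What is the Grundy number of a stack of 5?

0

Build the Grundy sequence with g(k) = mex{g(k−s) : s ∈ {1, 4}, s ≤ k}:
k:     0  1  2  3  4  5
g(k):  0  1  0  1  2  0
So g(5) = 0.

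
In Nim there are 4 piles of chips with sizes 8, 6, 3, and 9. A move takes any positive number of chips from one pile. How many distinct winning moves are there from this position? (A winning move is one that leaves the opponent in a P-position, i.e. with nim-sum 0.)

1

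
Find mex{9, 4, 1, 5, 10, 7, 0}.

2

The values 0, 1 are all present; 2 is the first non-negative integer missing from the set.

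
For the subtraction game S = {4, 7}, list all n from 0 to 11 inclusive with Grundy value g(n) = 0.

0, 1, 2, 3, 11

Build the Grundy sequence with g(k) = mex{g(k−s) : s ∈ {4, 7}, s ≤ k}:
k:     0  1  2  3  4  5  6  7  8  9 10 11
g(k):  0  0  0  0  1  1  1  1  2  2  2  0
The P-positions (g = 0) in 0..11 are 0, 1, 2, 3, 11.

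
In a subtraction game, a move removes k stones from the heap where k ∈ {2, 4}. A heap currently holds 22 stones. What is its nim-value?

Build the Grundy sequence with g(k) = mex{g(k−s) : s ∈ {2, 4}, s ≤ k}:
k:     0  1  2  3  4  5  6  7  8  9 10 11 12 13 14 15 16 17 18 19 20 21 22
g(k):  0  0  1  1  2  2  0  0  1  1  2  2  0  0  1  1  2  2  0  0  1  1  2
So g(22) = 2.

2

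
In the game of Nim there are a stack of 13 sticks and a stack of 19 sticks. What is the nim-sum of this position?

30

Compute the nim-sum pairwise:
13 ⊕ 19 = 30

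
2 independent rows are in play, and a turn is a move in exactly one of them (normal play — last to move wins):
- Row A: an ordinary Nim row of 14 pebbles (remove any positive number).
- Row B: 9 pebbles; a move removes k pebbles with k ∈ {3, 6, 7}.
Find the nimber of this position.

13

Row A is a plain Nim row of size 14, so its Grundy value is 14.
For row B, compute g(0), g(1), … with moves {3, 6, 7}:
k:     0  1  2  3  4  5  6  7  8  9
g(k):  0  0  0  1  1  1  2  2  2  3
So g(9) = 3.
The value of a disjunctive sum is the nim-sum of the parts.
Combined value = 14 XOR 3 = 13.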